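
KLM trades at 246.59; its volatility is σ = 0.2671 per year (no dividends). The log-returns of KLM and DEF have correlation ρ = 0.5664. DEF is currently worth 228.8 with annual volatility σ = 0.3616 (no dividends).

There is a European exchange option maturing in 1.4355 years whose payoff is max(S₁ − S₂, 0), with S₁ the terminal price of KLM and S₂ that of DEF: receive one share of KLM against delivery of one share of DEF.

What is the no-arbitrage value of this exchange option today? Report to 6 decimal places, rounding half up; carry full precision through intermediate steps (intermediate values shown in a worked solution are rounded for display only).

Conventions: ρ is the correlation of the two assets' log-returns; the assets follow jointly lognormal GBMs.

σ_eff = √(σ₁² + σ₂² − 2ρσ₁σ₂) = √(0.2671² + 0.3616² − 2·0.5664·0.2671·0.3616) = 0.304446
d₁ = (ln(S₁/S₂) + (q₂ − q₁ + σ_eff²/2)T) / (σ_eff√T) = (ln(246.59/228.8) + (0.0 − 0.0 + 0.046344)·1.4355) / 0.364764 = 0.387662
d₂ = d₁ − σ_eff√T = 0.387662 − 0.364764 = 0.022898
N(d₁) = 0.650867,  N(d₂) = 0.509134
V = S₁·e^{−q₁T}·N(d₁) − S₂·e^{−q₂T}·N(d₂) = 160.497278 − 116.489920 = 44.007358
Key observation: no risk-free rate is needed — with the second asset as numeraire the exchange option is a call on the ratio S₁/S₂, and r cancels out of the value.

exchange price = 44.007358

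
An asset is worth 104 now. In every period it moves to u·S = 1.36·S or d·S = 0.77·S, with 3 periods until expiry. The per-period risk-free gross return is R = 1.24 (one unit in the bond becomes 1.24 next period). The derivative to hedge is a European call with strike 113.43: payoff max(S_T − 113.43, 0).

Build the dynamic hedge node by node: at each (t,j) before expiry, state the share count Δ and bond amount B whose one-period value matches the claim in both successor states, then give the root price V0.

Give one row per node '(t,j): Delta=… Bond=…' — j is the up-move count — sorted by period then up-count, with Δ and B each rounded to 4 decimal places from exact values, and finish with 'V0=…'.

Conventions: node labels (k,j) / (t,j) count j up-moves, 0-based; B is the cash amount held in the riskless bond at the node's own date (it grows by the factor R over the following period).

(0,0): Delta=0.8825 Bond=-45.4469
(1,0): Delta=0.4716 Bond=-23.4528
(1,1): Delta=0.9419 Bond=-64.7545
(2,0): Delta=0.0000 Bond=0.0000
(2,1): Delta=0.5398 Bond=-36.5066
(2,2): Delta=1.0000 Bond=-91.4758
V0=46.3317

Arbitrage-free pricing uses the up-move probability p* = (R−d)/(u−d) = 0.7966, discounting each step at R = 1.24.
Payoffs at expiry: V(3,0)=0.0000, V(3,1)=0.0000, V(3,2)=34.6860, V(3,3)=148.1774
Node (2,0) S=61.6616: V=(p*·0.0000+(1−p*)·0.0000)/1.24=0.0000; Δ=(0.0000−0.0000)/(83.8598−47.4794)=0.0000; B=V−Δ·S=0.0000
Node (2,1) S=108.9088: V=(p*·34.6860+(1−p*)·0.0000)/1.24=22.2832; Δ=(34.6860−0.0000)/(148.1160−83.8598)=0.5398; B=V−Δ·S=-36.5066
Node (2,2) S=192.3584: V=(p*·148.1774+(1−p*)·34.6860)/1.24=100.8826; Δ=(148.1774−34.6860)/(261.6074−148.1160)=1.0000; B=V−Δ·S=-91.4758
Node (1,0) S=80.0800: V=(p*·22.2832+(1−p*)·0.0000)/1.24=14.3154; Δ=(22.2832−0.0000)/(108.9088−61.6616)=0.4716; B=V−Δ·S=-23.4528
Node (1,1) S=141.4400: V=(p*·100.8826+(1−p*)·22.2832)/1.24=68.4647; Δ=(100.8826−22.2832)/(192.3584−108.9088)=0.9419; B=V−Δ·S=-64.7545
Node (0,0) S=104.0000: V=(p*·68.4647+(1−p*)·14.3154)/1.24=46.3317; Δ=(68.4647−14.3154)/(141.4400−80.0800)=0.8825; B=V−Δ·S=-45.4469
Check: Δ(0,0)·S0 + B(0,0) = 46.3317 = V0.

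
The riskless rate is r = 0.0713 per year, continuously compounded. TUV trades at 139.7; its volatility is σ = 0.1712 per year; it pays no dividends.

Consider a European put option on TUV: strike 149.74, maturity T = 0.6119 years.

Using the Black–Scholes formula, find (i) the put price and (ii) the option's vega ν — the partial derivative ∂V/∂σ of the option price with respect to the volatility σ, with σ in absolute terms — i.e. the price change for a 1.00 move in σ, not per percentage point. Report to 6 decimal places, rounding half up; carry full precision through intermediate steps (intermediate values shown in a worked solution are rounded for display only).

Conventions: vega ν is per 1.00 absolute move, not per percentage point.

price = 9.518481
ν = 43.254006

σ√T = 0.1712·√0.6119 = 0.133920
d₁ = (ln(S/K) + (r+σ²/2)T) / (σ√T) = (ln(139.7/149.74) + (0.0713+0.1712²/2)·0.6119) / 0.133920 = (-0.069403 + 0.052596) / 0.133920 = -0.125504
d₂ = d₁ − σ√T = -0.125504 − 0.133920 = -0.259424
e^{−rT} = 0.957310
N(−d₁) = 0.549938,  N(−d₂) = 0.602346
Put price V = K·e^{−rT}·N(−d₂) − S·N(−d₁) = 86.344804 − 76.826324 = 9.518481
φ(d₁) = (1/√(2π))·e^{−d₁²/2} = 0.395813
ν = S·φ(d₁)·√T = 43.254006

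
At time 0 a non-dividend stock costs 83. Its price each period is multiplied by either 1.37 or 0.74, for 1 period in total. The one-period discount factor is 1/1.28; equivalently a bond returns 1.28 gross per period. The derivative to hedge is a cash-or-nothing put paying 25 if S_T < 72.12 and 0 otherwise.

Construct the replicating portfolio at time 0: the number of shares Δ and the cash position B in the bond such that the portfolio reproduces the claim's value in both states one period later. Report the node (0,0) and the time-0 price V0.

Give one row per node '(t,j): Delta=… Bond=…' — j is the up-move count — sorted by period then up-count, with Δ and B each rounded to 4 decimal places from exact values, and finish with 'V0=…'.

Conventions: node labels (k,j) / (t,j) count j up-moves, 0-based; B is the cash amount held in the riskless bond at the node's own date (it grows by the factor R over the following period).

Arbitrage-free pricing uses the up-move probability p* = (R−d)/(u−d) = 0.8571, discounting each step at R = 1.28.
Payoffs at expiry: V(1,0)=25.0000, V(1,1)=0.0000
  t=0,j=0: stock 83.0000 → up 113.7100 (V=0.0000), down 61.4200 (V=25.0000). Price 2.7902; hedge Δ=-0.4781, bond B=42.4727.
As a check, the time-0 holding Δ(0,0)·S0 + B(0,0) comes to 2.7902 — exactly V0.

(0,0): Delta=-0.4781 Bond=42.4727
V0=2.7902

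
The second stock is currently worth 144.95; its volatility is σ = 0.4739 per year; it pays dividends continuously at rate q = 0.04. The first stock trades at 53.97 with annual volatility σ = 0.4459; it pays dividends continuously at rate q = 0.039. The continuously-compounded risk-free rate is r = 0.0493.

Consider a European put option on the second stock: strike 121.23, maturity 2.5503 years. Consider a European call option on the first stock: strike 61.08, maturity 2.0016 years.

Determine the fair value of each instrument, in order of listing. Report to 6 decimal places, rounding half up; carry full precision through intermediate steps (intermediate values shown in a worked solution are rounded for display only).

price(the second stock put K=121.23) = 24.250100
price(the first stock call K=61.08) = 10.485071

[the second stock put K=121.23]
σ√T = 0.4739·√2.5503 = 0.756802
d₁ = (ln(S/K) + (r−q+σ²/2)T) / (σ√T) = (ln(144.95/121.23) + (0.0493−0.04+0.4739²/2)·2.5503) / 0.756802 = (0.178699 + 0.310093) / 0.756802 = 0.645865
d₂ = d₁ − σ√T = 0.645865 − 0.756802 = -0.110937
e^{−rT} = 0.881853
e^{−qT} = 0.903019
N(−d₁) = 0.259183,  N(−d₂) = 0.544167
price = K·e^{−rT}·N(−d₂) − S·e^{−qT}·N(−d₁) = 58.175290 − 33.925190 = 24.250100
[the first stock call K=61.08]
σ√T = 0.4459·√2.0016 = 0.630850
d₁ = (ln(S/K) + (r−q+σ²/2)T) / (σ√T) = (ln(53.97/61.08) + (0.0493−0.039+0.4459²/2)·2.0016) / 0.630850 = (-0.123756 + 0.219602) / 0.630850 = 0.151932
d₂ = d₁ − σ√T = 0.151932 − 0.630850 = -0.478918
e^{−rT} = 0.906034
e^{−qT} = 0.924907
N(d₁) = 0.560380,  N(d₂) = 0.315998
price = S·e^{−qT}·N(d₁) − K·e^{−rT}·N(d₂) = 27.972592 − 17.487521 = 10.485071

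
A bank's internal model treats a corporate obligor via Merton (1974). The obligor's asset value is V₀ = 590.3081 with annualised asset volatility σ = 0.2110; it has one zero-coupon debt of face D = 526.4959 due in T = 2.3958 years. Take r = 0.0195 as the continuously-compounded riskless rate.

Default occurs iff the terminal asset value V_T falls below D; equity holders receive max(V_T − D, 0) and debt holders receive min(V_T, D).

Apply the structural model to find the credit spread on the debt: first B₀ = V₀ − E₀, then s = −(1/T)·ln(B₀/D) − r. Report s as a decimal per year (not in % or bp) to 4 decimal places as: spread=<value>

Equity is a call on the firm's assets struck at D = 526.4959:
d₁ = [ln(V₀/D) + (r + σ²/2)T] / (σ√T)
   = [ln(590.3081/526.4959) + (0.0195 + 0.5·0.2110²)·2.3958] / (0.2110·√2.3958)
   = [0.114401 + 0.100050] / 0.326594 = 0.656629
d₂ = d₁ − σ√T = 0.656629 − 0.326594 = 0.330035
N(d₁) = 0.744290,  N(d₂) = 0.629313,  e^(−rT) = 0.954356
E₀ = V₀·N(d₁) − D·e^(−rT)·N(d₂)
   = 590.3081·0.744290 − 526.4959·0.954356·0.629313 = 123.152791
B₀ = V₀ − E₀ = 590.3081 − 123.152791 = 467.155309
spread = −(1/T)·ln(B₀/D) − r = −(1/2.3958)·ln(467.155309/526.4959) − 0.0195 = 0.03041309

spread=0.0304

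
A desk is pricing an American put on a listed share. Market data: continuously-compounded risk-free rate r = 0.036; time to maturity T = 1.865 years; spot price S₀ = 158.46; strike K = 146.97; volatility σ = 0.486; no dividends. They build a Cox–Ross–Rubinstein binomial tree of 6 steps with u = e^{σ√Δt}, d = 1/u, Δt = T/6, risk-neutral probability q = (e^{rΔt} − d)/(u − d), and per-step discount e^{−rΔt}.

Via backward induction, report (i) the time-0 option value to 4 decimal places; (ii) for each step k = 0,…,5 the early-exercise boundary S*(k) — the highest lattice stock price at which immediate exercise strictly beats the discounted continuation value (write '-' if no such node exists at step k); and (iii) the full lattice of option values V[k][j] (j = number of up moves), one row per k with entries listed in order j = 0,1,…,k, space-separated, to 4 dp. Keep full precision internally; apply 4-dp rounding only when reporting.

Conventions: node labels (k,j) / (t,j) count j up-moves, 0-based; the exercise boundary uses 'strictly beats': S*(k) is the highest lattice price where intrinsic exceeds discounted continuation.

Δt=0.31083, u=1.31122, d=0.76265, q=0.45319, disc=e^(-rΔt)=0.98887
k=6 terminal: V=max(K-S,0) → 115.7905 93.3633 54.8043 0.0000 0.0000 0.0000 0.0000
k=5: j=0 S=40.8832 intr=106.0868 cont=104.4514 V=106.0868[EX]; j=1 S=70.2902 intr=76.6798 cont=75.0444 V=76.6798[EX]; j=2 S=120.8494 intr=26.1206 cont=29.6343 V=29.6343[hold]; j=3 S=207.7757 intr=0.0000 cont=0.0000 V=0.0000[hold]; j=4 S=357.2274 intr=0.0000 cont=0.0000 V=0.0000[hold]; j=5 S=614.1789 intr=0.0000 cont=0.0000 V=0.0000[hold]  S*(5)=70.2902
k=4: j=0 S=53.6067 intr=93.3633 cont=91.7278 V=93.3633[EX]; j=1 S=92.1657 intr=54.8043 cont=54.7435 V=54.8043[EX]; j=2 S=158.4600 intr=0.0000 cont=16.0242 V=16.0242[hold]; j=3 S=272.4393 intr=0.0000 cont=0.0000 V=0.0000[hold]; j=4 S=468.4032 intr=0.0000 cont=0.0000 V=0.0000[hold]  S*(4)=92.1657
k=3: j=0 S=70.2902 intr=76.6798 cont=75.0444 V=76.6798[EX]; j=1 S=120.8494 intr=26.1206 cont=36.8154 V=36.8154[hold]; j=2 S=207.7757 intr=0.0000 cont=8.6647 V=8.6647[hold]; j=3 S=357.2274 intr=0.0000 cont=0.0000 V=0.0000[hold]  S*(3)=70.2902
k=2: j=0 S=92.1657 intr=54.8043 cont=57.9616 V=57.9616[hold]; j=1 S=158.4600 intr=0.0000 cont=23.7902 V=23.7902[hold]; j=2 S=272.4393 intr=0.0000 cont=4.6853 V=4.6853[hold]  S*(2)=-
k=1: j=0 S=120.8494 intr=26.1206 cont=42.0030 V=42.0030[hold]; j=1 S=207.7757 intr=0.0000 cont=14.9638 V=14.9638[hold]  S*(1)=-
k=0: j=0 S=158.4600 intr=0.0000 cont=29.4182 V=29.4182[hold]  S*(0)=-

price = 29.4182
boundary = - - - 70.2902 92.1657 70.2902
tree:
29.4182
42.0030 14.9638
57.9616 23.7902 4.6853
76.6798 36.8154 8.6647 0.0000
93.3633 54.8043 16.0242 0.0000 0.0000
106.0868 76.6798 29.6343 0.0000 0.0000 0.0000
115.7905 93.3633 54.8043 0.0000 0.0000 0.0000 0.0000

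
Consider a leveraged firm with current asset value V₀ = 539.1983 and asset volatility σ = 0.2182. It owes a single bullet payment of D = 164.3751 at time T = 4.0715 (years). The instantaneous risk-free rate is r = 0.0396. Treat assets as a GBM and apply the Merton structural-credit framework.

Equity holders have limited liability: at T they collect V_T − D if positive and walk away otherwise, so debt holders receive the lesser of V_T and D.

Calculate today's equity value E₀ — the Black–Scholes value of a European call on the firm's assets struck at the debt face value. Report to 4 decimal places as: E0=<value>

E0=399.3354

Apply the equity-as-call identities (strike 164.3751, horizon 4.0715 years):
d₁ = [ln(V₀/D) + (r + σ²/2)T] / (σ√T)
   = [ln(539.1983/164.3751) + (0.0396 + 0.5·0.2182²)·4.0715] / (0.2182·√4.0715)
   = [1.187932 + 0.258156] / 0.440283 = 3.284452
d₂ = d₁ − σ√T = 3.284452 − 0.440283 = 2.844169
N(d₁) = 0.999489,  N(d₂) = 0.997774,  e^(−rT) = 0.851095
E₀ = V₀·N(d₁) − D·e^(−rT)·N(d₂)
   = 539.1983·0.999489 − 164.3751·0.851095·0.997774 = 399.335445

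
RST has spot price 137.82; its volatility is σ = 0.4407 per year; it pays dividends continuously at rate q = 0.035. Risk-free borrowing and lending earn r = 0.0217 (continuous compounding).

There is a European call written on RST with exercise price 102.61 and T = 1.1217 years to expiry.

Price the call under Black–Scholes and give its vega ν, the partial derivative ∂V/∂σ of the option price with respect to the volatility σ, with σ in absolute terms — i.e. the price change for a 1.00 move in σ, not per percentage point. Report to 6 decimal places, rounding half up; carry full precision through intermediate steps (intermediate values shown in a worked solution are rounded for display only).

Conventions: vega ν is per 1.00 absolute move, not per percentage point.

σ√T = 0.4407·√1.1217 = 0.466747
d₁ = (ln(S/K) + (r−q+σ²/2)T) / (σ√T) = (ln(137.82/102.61) + (0.0217−0.035+0.4407²/2)·1.1217) / 0.466747 = (0.295013 + 0.094008) / 0.466747 = 0.833473
d₂ = d₁ − σ√T = 0.833473 − 0.466747 = 0.366726
e^{−rT} = 0.975953
e^{−qT} = 0.961501
N(d₁) = 0.797711,  N(d₂) = 0.643088
Call price V = S·e^{−qT}·N(d₁) − K·e^{−rT}·N(d₂) = 105.707938 − 64.400487 = 41.307451
φ(d₁) = (1/√(2π))·e^{−d₁²/2} = 0.281879
ν = S·e^{−qT}·φ(d₁)·√T = 39.560642

price = 41.307451
ν = 39.560642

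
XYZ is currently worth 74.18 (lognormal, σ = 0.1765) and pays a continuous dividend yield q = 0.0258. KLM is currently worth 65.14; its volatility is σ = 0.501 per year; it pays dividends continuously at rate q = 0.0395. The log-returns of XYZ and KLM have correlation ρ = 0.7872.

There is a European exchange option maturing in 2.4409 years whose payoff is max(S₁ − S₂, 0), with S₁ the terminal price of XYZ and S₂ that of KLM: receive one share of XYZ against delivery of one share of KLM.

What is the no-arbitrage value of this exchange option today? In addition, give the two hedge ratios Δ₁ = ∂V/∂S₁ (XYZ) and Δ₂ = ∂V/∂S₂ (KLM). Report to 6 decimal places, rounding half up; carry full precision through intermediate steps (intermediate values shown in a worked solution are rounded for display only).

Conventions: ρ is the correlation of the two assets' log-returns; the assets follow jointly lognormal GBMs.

σ_eff = √(σ₁² + σ₂² − 2ρσ₁σ₂) = √(0.1765² + 0.501² − 2·0.7872·0.1765·0.501) = 0.378067
d₁ = (ln(S₁/S₂) + (q₂ − q₁ + σ_eff²/2)T) / (σ_eff√T) = (ln(74.18/65.14) + (0.0395 − 0.0258 + 0.071467)·2.4409) / 0.590668 = 0.571963
d₂ = d₁ − σ_eff√T = 0.571963 − 0.590668 = -0.018705
N(d₁) = 0.716327,  N(d₂) = 0.492538
V = S₁·e^{−q₁T}·N(d₁) − S₂·e^{−q₂T}·N(d₂) = 49.893976 − 29.134997 = 20.758979
Key observation: no risk-free rate is needed — with the second asset as numeraire the exchange option is a call on the ratio S₁/S₂, and r cancels out of the value.
Δ₁ = e^{−q₁T}·N(d₁) = 0.672607;  Δ₂ = −e^{−q₂T}·N(d₂) = -0.447267

exchange price = 20.758979
Δ1 = 0.672607
Δ2 = -0.447267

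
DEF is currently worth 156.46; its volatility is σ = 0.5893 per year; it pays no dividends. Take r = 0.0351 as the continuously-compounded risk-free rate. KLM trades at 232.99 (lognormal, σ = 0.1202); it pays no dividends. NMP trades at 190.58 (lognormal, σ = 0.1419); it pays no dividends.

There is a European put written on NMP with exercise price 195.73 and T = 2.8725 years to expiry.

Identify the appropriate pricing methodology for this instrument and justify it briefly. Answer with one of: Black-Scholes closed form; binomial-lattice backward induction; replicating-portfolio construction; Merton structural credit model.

Key observation: a European claim on NMP (strike 195.73) — a lognormal (GBM) underlying with constant rate and volatility — has an exact closed-form value; no lattice or capital structure is involved.

framework: Black-Scholes closed form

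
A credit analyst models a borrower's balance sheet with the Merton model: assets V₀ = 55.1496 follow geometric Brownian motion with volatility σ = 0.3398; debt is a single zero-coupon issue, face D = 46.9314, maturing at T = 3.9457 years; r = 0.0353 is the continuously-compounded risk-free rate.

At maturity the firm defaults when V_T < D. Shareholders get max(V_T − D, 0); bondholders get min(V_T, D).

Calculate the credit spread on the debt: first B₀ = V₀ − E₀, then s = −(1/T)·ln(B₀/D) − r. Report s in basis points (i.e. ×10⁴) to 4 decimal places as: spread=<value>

spread=454.3729

Equity is a call on the firm's assets struck at D = 46.9314:
d₁ = [ln(V₀/D) + (r + σ²/2)T] / (σ√T)
   = [ln(55.1496/46.9314) + (0.0353 + 0.5·0.3398²)·3.9457] / (0.3398·√3.9457)
   = [0.161363 + 0.367076] / 0.674971 = 0.782906
d₂ = d₁ − σ√T = 0.782906 − 0.674971 = 0.107934
N(d₁) = 0.783159,  N(d₂) = 0.542976,  e^(−rT) = 0.869982
E₀ = V₀·N(d₁) − D·e^(−rT)·N(d₂)
   = 55.1496·0.783159 − 46.9314·0.869982·0.542976 = 21.021475
B₀ = V₀ − E₀ = 55.1496 − 21.021475 = 34.128125
spread = −(1/T)·ln(B₀/D) − r = −(1/3.9457)·ln(34.128125/46.9314) − 0.0353 = 0.04543729
in basis points: 0.04543729 × 10⁴ = 454.3729 bp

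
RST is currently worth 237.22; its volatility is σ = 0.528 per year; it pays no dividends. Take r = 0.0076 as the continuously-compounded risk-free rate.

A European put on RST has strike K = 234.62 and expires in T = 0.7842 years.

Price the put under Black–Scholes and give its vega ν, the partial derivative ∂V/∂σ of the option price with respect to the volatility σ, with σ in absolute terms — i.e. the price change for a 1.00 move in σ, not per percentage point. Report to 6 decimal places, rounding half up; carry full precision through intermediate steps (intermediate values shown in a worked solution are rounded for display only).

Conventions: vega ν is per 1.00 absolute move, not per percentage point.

price = 41.511653
ν = 80.803981

σ√T = 0.528·√0.7842 = 0.467571
d₁ = (ln(S/K) + (r+σ²/2)T) / (σ√T) = (ln(237.22/234.62) + (0.0076+0.528²/2)·0.7842) / 0.467571 = (0.011021 + 0.115271) / 0.467571 = 0.270102
d₂ = d₁ − σ√T = 0.270102 − 0.467571 = -0.197468
e^{−rT} = 0.994058
N(−d₁) = 0.393541,  N(−d₂) = 0.578270
Put price V = K·e^{−rT}·N(−d₂) − S·N(−d₁) = 134.867398 − 93.355746 = 41.511653
φ(d₁) = (1/√(2π))·e^{−d₁²/2} = 0.384652
ν = S·φ(d₁)·√T = 80.803981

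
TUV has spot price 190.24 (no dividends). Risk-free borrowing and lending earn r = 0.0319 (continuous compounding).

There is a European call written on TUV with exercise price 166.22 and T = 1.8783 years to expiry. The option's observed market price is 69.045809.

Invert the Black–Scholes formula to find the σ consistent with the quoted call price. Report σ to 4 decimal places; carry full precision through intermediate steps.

At σ = 0.5460 the Black–Scholes value reproduces the quote:
σ√T = 0.546·√1.8783 = 0.748299
d₁ = (ln(S/K) + (r+σ²/2)T) / (σ√T) = (ln(190.24/166.22) + (0.0319+0.546²/2)·1.8783) / 0.748299 = (0.134974 + 0.339893) / 0.748299 = 0.634596
d₂ = d₁ − σ√T = 0.634596 − 0.748299 = -0.113703
e^{−rT} = 0.941842
N(d₁) = 0.737154,  N(d₂) = 0.454737
V = S·N(d₁) − K·e^{−rT}·N(d₂) = 140.236193 − 71.190385 = 69.045809 (the observed quote) — the price is monotone increasing in volatility, hence this σ is the only solution

sigma = 0.5460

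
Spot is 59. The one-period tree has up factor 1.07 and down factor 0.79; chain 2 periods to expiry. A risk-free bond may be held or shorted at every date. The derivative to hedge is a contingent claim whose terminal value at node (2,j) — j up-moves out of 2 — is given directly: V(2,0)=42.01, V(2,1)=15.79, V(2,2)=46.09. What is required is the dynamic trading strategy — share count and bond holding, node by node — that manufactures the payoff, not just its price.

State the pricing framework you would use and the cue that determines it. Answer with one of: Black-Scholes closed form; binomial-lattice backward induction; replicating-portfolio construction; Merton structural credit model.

Key observation: the task asks for the hedge itself — share and bond holdings at every node of the 2-period tree on spot 59 with factors 1.07/0.79 — which is exactly what the replicating-portfolio construction produces.

framework: replicating-portfolio construction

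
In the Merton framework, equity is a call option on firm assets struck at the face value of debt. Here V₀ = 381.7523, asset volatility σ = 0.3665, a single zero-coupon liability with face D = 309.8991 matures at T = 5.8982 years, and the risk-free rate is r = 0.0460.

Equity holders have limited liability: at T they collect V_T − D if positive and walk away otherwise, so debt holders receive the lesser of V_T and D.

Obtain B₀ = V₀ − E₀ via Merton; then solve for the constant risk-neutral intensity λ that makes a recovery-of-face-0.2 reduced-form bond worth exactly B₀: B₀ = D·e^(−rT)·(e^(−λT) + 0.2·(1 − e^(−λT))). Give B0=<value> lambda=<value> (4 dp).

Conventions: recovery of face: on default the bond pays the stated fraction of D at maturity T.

B0=189.0248 lambda=0.0488

Apply the equity-as-call identities (strike 309.8991, horizon 5.8982 years):
d₁ = [ln(V₀/D) + (r + σ²/2)T] / (σ√T)
   = [ln(381.7523/309.8991) + (0.0460 + 0.5·0.3665²)·5.8982] / (0.3665·√5.8982)
   = [0.208525 + 0.667447] / 0.890090 = 0.984139
d₂ = d₁ − σ√T = 0.984139 − 0.890090 = 0.094050
N(d₁) = 0.837476,  N(d₂) = 0.537465,  e^(−rT) = 0.762375
E₀ = V₀·N(d₁) − D·e^(−rT)·N(d₂)
   = 381.7523·0.837476 − 309.8991·0.762375·0.537465 = 192.727479
B₀ = V₀ − E₀ = 381.7523 − 192.727479 = 189.024821
e^(−λT) = (B₀·e^(rT)/D − 0.2)/(1 − 0.2) = (189.0248·1.311691/309.8991 − 0.2)/0.8 = 0.75009222
λ = −ln(0.75009222)/5.8982 = 0.048754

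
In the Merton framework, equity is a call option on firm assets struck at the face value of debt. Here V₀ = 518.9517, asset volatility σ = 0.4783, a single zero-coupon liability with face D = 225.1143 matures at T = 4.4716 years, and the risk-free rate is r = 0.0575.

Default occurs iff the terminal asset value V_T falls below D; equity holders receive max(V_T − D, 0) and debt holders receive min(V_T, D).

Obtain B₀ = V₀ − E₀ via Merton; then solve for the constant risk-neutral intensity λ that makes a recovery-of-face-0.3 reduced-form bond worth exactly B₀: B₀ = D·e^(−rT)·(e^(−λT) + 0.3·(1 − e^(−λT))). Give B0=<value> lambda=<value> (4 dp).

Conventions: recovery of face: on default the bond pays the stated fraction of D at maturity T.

Apply the equity-as-call identities (strike 225.1143, horizon 4.4716 years):
d₁ = [ln(V₀/D) + (r + σ²/2)T] / (σ√T)
   = [ln(518.9517/225.1143) + (0.0575 + 0.5·0.4783²)·4.4716] / (0.4783·√4.4716)
   = [0.835203 + 0.768603] / 1.011421 = 1.585696
d₂ = d₁ − σ√T = 1.585696 − 1.011421 = 0.574275
N(d₁) = 0.943596,  N(d₂) = 0.717109,  e^(−rT) = 0.773278
E₀ = V₀·N(d₁) − D·e^(−rT)·N(d₂)
   = 518.9517·0.943596 − 225.1143·0.773278·0.717109 = 364.849257
B₀ = V₀ − E₀ = 518.9517 − 364.849257 = 154.102443
e^(−λT) = (B₀·e^(rT)/D − 0.3)/(1 − 0.3) = (154.1024·1.293196/225.1143 − 0.3)/0.7 = 0.83608563
λ = −ln(0.83608563)/4.4716 = 0.040036

B0=154.1024 lambda=0.0400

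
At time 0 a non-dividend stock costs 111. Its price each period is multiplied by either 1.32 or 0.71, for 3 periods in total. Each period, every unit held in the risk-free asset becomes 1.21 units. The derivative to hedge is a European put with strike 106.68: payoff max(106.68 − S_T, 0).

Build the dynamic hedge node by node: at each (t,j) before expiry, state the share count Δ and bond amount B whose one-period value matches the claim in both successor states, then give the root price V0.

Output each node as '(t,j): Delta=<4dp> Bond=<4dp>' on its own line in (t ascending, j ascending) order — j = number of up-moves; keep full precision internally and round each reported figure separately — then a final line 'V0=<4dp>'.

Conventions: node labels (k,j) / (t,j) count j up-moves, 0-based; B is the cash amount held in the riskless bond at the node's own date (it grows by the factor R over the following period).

Risk-neutral probability p* = (R−d)/(u−d) = (1.21−0.71)/(1.32−0.71) = 0.8197.
Terminal payoffs: V(3,0)=66.9519, V(3,1)=32.8193, V(3,2)=0.0000, V(3,3)=0.0000
(2,0): S=55.9551. Δ = (V_up−V_dn)/(S_up−S_dn) = (32.8193−66.9519)/(73.8607−39.7281) = -1.0000. V = [p*·32.8193 + (1−p*)·66.9519]/1.21 = 32.2102. B = V − Δ·S = 88.1653.
(2,1): S=104.0292. Δ = (V_up−V_dn)/(S_up−S_dn) = (0.0000−32.8193)/(137.3185−73.8607) = -0.5172. V = [p*·0.0000 + (1−p*)·32.8193]/1.21 = 4.8911. B = V − Δ·S = 58.6932.
(2,2): S=193.4064. Δ = (V_up−V_dn)/(S_up−S_dn) = (0.0000−0.0000)/(255.2964−137.3185) = 0.0000. V = [p*·0.0000 + (1−p*)·0.0000]/1.21 = 0.0000. B = V − Δ·S = 0.0000.
(1,0): S=78.8100. Δ = (V_up−V_dn)/(S_up−S_dn) = (4.8911−32.2102)/(104.0292−55.9551) = -0.5683. V = [p*·4.8911 + (1−p*)·32.2102]/1.21 = 8.1136. B = V − Δ·S = 52.8990.
(1,1): S=146.5200. Δ = (V_up−V_dn)/(S_up−S_dn) = (0.0000−4.8911)/(193.4064−104.0292) = -0.0547. V = [p*·0.0000 + (1−p*)·4.8911]/1.21 = 0.7289. B = V − Δ·S = 8.7471.
(0,0): S=111.0000. Δ = (V_up−V_dn)/(S_up−S_dn) = (0.7289−8.1136)/(146.5200−78.8100) = -0.1091. V = [p*·0.7289 + (1−p*)·8.1136]/1.21 = 1.7030. B = V − Δ·S = 13.8090.
As a check, the time-0 holding Δ(0,0)·S0 + B(0,0) comes to 1.7030 — exactly V0.

(0,0): Delta=-0.1091 Bond=13.8090
(1,0): Delta=-0.5683 Bond=52.8990
(1,1): Delta=-0.0547 Bond=8.7471
(2,0): Delta=-1.0000 Bond=88.1653
(2,1): Delta=-0.5172 Bond=58.6932
(2,2): Delta=0.0000 Bond=0.0000
V0=1.7030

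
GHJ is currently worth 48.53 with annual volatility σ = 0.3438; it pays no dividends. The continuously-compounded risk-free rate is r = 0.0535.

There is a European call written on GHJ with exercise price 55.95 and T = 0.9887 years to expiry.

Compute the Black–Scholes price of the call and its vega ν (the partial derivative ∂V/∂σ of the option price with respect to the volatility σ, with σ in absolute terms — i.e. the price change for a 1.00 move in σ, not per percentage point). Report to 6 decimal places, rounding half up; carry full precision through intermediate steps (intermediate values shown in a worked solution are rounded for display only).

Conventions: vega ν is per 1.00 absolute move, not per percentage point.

σ√T = 0.3438·√0.9887 = 0.341852
d₁ = (ln(S/K) + (r+σ²/2)T) / (σ√T) = (ln(48.53/55.95) + (0.0535+0.3438²/2)·0.9887) / 0.341852 = (-0.142276 + 0.111327) / 0.341852 = -0.090535
d₂ = d₁ − σ√T = -0.090535 − 0.341852 = -0.432387
e^{−rT} = 0.948479
N(d₁) = 0.463931,  N(d₂) = 0.332730
Call price V = S·N(d₁) − K·e^{−rT}·N(d₂) = 22.514582 − 17.657132 = 4.857450
φ(d₁) = (1/√(2π))·e^{−d₁²/2} = 0.397311
ν = S·φ(d₁)·√T = 19.172236

price = 4.857450
ν = 19.172236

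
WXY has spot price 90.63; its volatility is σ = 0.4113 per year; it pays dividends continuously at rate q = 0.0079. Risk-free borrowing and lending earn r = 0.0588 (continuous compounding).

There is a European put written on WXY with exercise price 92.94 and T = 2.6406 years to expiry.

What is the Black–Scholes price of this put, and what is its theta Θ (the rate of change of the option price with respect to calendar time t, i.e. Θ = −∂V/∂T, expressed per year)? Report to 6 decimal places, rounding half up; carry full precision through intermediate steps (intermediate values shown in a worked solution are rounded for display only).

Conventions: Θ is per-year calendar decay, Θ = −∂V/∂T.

σ√T = 0.4113·√2.6406 = 0.668359
d₁ = (ln(S/K) + (r−q+σ²/2)T) / (σ√T) = (ln(90.63/92.94) + (0.0588−0.0079+0.4113²/2)·2.6406) / 0.668359 = (-0.025169 + 0.357759) / 0.668359 = 0.497621
d₂ = d₁ − σ√T = 0.497621 − 0.668359 = -0.170738
e^{−rT} = 0.856186
e^{−qT} = 0.979355
N(−d₁) = 0.309376,  N(−d₂) = 0.567785
Put price V = K·e^{−rT}·N(−d₂) − S·e^{−qT}·N(−d₁) = 45.180910 − 27.459853 = 17.721056
φ(d₁) = (1/√(2π))·e^{−d₁²/2} = 0.352483
Θ = −S·e^{−qT}·φ(d₁)·σ/(2√T) − q·S·e^{−qT}·N(−d₁) + r·K·e^{−rT}·N(−d₂) = −3.959390 − 0.216933 + 2.656637 = -1.519685

price = 17.721056
Θ = -1.519685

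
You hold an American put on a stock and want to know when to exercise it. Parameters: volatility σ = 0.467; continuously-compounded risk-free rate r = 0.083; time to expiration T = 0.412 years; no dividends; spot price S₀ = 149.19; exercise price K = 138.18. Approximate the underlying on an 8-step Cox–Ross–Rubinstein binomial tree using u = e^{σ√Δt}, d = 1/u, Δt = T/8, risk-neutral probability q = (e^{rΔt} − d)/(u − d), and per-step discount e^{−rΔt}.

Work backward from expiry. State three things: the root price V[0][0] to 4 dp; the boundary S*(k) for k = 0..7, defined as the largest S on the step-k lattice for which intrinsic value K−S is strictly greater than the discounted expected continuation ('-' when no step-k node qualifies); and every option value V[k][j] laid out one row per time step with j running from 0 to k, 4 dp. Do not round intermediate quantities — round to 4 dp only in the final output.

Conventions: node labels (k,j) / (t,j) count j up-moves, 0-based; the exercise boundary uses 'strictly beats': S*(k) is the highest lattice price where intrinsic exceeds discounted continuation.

price = 10.7782
boundary = - - - - 97.6416 87.8231 97.6416 108.5578
tree:
10.7782
15.7673 5.7553
22.3916 9.1107 2.3642
30.7246 14.0403 4.1344 0.5694
40.5384 20.9271 7.0996 1.1295 0.0000
50.3569 29.9086 11.8980 2.2404 0.0000 0.0000
59.1881 40.5384 19.2671 4.4440 0.0000 0.0000 0.0000
67.1312 50.3569 29.6222 8.8151 0.0000 0.0000 0.0000 0.0000
74.2757 59.1881 40.5384 17.4855 0.0000 0.0000 0.0000 0.0000 0.0000

Δt=0.05150  u=1.11180  d=0.89944  q=0.49370  discount=0.99573
step 8 (expiry): payoffs max(K−S,0) = 74.2757 59.1881 40.5384 17.4855 0.0000 0.0000 0.0000 0.0000 0.0000
step 7: (k=7,j=0): S=71.0488, K−S=67.1312, hold=66.5418 ⇒ V=67.1312 exercise | (k=7,j=1): S=87.8231, K−S=50.3569, hold=49.7675 ⇒ V=50.3569 exercise | (k=7,j=2): S=108.5578, K−S=29.6222, hold=29.0328 ⇒ V=29.6222 exercise | (k=7,j=3): S=134.1880, K−S=3.9920, hold=8.8151 ⇒ V=8.8151 continue | (k=7,j=4): S=165.8692, K−S=0.0000, hold=0.0000 ⇒ V=0.0000 continue | (k=7,j=5): S=205.0304, K−S=0.0000, hold=0.0000 ⇒ V=0.0000 continue | (k=7,j=6): S=253.4373, K−S=0.0000, hold=0.0000 ⇒ V=0.0000 continue | (k=7,j=7): S=313.2729, K−S=0.0000, hold=0.0000 ⇒ V=0.0000 continue  boundary S*=108.5578
step 6: (k=6,j=0): S=78.9919, K−S=59.1881, hold=58.5987 ⇒ V=59.1881 exercise | (k=6,j=1): S=97.6416, K−S=40.5384, hold=39.9490 ⇒ V=40.5384 exercise | (k=6,j=2): S=120.6945, K−S=17.4855, hold=19.2671 ⇒ V=19.2671 continue | (k=6,j=3): S=149.1900, K−S=0.0000, hold=4.4440 ⇒ V=4.4440 continue | (k=6,j=4): S=184.4132, K−S=0.0000, hold=0.0000 ⇒ V=0.0000 continue | (k=6,j=5): S=227.9525, K−S=0.0000, hold=0.0000 ⇒ V=0.0000 continue | (k=6,j=6): S=281.7713, K−S=0.0000, hold=0.0000 ⇒ V=0.0000 continue  boundary S*=97.6416
step 5: (k=5,j=0): S=87.8231, K−S=50.3569, hold=49.7675 ⇒ V=50.3569 exercise | (k=5,j=1): S=108.5578, K−S=29.6222, hold=29.9086 ⇒ V=29.9086 continue | (k=5,j=2): S=134.1880, K−S=3.9920, hold=11.8980 ⇒ V=11.8980 continue | (k=5,j=3): S=165.8692, K−S=0.0000, hold=2.2404 ⇒ V=2.2404 continue | (k=5,j=4): S=205.0304, K−S=0.0000, hold=0.0000 ⇒ V=0.0000 continue | (k=5,j=5): S=253.4373, K−S=0.0000, hold=0.0000 ⇒ V=0.0000 continue  boundary S*=87.8231
step 4: (k=4,j=0): S=97.6416, K−S=40.5384, hold=40.0898 ⇒ V=40.5384 exercise | (k=4,j=1): S=120.6945, K−S=17.4855, hold=20.9271 ⇒ V=20.9271 continue | (k=4,j=2): S=149.1900, K−S=0.0000, hold=7.0996 ⇒ V=7.0996 continue | (k=4,j=3): S=184.4132, K−S=0.0000, hold=1.1295 ⇒ V=1.1295 continue | (k=4,j=4): S=227.9525, K−S=0.0000, hold=0.0000 ⇒ V=0.0000 continue  boundary S*=97.6416
step 3: (k=3,j=0): S=108.5578, K−S=29.6222, hold=30.7246 ⇒ V=30.7246 continue | (k=3,j=1): S=134.1880, K−S=3.9920, hold=14.0403 ⇒ V=14.0403 continue | (k=3,j=2): S=165.8692, K−S=0.0000, hold=4.1344 ⇒ V=4.1344 continue | (k=3,j=3): S=205.0304, K−S=0.0000, hold=0.5694 ⇒ V=0.5694 continue  boundary S*=-
step 2: (k=2,j=0): S=120.6945, K−S=17.4855, hold=22.3916 ⇒ V=22.3916 continue | (k=2,j=1): S=149.1900, K−S=0.0000, hold=9.1107 ⇒ V=9.1107 continue | (k=2,j=2): S=184.4132, K−S=0.0000, hold=2.3642 ⇒ V=2.3642 continue  boundary S*=-
step 1: (k=1,j=0): S=134.1880, K−S=3.9920, hold=15.7673 ⇒ V=15.7673 continue | (k=1,j=1): S=165.8692, K−S=0.0000, hold=5.7553 ⇒ V=5.7553 continue  boundary S*=-
step 0: (k=0,j=0): S=149.1900, K−S=0.0000, hold=10.7782 ⇒ V=10.7782 continue  boundary S*=-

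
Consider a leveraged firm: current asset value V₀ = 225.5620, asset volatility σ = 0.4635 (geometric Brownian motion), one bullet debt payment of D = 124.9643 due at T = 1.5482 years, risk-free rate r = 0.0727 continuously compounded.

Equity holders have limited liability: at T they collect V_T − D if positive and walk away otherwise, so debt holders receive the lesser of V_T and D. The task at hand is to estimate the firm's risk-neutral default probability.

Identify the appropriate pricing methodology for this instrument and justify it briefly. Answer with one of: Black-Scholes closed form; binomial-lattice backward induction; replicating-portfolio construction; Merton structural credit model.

Key observation: the data describe a firm's assets (V₀ = 225.5620, GBM) and a single zero-coupon debt of face 124.9643, so credit quantities follow from equity-as-call in the structural model.

framework: Merton structural credit model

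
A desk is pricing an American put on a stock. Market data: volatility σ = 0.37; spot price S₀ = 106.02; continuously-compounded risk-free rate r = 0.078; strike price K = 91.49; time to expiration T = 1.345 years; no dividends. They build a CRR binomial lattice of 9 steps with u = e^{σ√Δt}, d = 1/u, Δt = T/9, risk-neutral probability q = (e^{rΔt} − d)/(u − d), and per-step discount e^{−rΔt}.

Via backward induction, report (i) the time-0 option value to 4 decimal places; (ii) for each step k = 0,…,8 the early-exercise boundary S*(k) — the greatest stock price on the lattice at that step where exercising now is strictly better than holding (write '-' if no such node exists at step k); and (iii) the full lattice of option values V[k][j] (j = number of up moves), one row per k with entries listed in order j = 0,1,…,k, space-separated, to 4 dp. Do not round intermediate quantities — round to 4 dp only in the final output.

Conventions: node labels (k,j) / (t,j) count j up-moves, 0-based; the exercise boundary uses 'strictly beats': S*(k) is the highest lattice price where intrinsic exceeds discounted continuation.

Δt=0.14944, u=1.15377, d=0.86672, q=0.50515, disc=e^(-rΔt)=0.98841
k=9 terminal: V=max(K-S,0) → 62.2273 52.5359 39.6349 22.4612 0.0000 0.0000 0.0000 0.0000 0.0000 0.0000
k=8: j=0 S=33.7625 intr=57.7275 cont=56.6673 V=57.7275[EX]; j=1 S=44.9441 intr=46.5459 cont=45.4856 V=46.5459[EX]; j=2 S=59.8289 intr=31.6611 cont=30.6008 V=31.6611[EX]; j=3 S=79.6433 intr=11.8467 cont=10.9862 V=11.8467[EX]; j=4 S=106.0200 intr=0.0000 cont=0.0000 V=0.0000[hold]; j=5 S=141.1322 intr=0.0000 cont=0.0000 V=0.0000[hold]; j=6 S=187.8731 intr=0.0000 cont=0.0000 V=0.0000[hold]; j=7 S=250.0939 intr=0.0000 cont=0.0000 V=0.0000[hold]; j=8 S=332.9212 intr=0.0000 cont=0.0000 V=0.0000[hold]  S*(8)=79.6433
k=7: j=0 S=38.9541 intr=52.5359 cont=51.4756 V=52.5359[EX]; j=1 S=51.8551 intr=39.6349 cont=38.5746 V=39.6349[EX]; j=2 S=69.0288 intr=22.4612 cont=21.4009 V=22.4612[EX]; j=3 S=91.8901 intr=0.0000 cont=5.7944 V=5.7944[hold]; j=4 S=122.3227 intr=0.0000 cont=0.0000 V=0.0000[hold]; j=5 S=162.8341 intr=0.0000 cont=0.0000 V=0.0000[hold]; j=6 S=216.7623 intr=0.0000 cont=0.0000 V=0.0000[hold]; j=7 S=288.5508 intr=0.0000 cont=0.0000 V=0.0000[hold]  S*(7)=69.0288
k=6: j=0 S=44.9441 intr=46.5459 cont=45.4856 V=46.5459[EX]; j=1 S=59.8289 intr=31.6611 cont=30.6008 V=31.6611[EX]; j=2 S=79.6433 intr=11.8467 cont=13.8793 V=13.8793[hold]; j=3 S=106.0200 intr=0.0000 cont=2.8341 V=2.8341[hold]; j=4 S=141.1322 intr=0.0000 cont=0.0000 V=0.0000[hold]; j=5 S=187.8731 intr=0.0000 cont=0.0000 V=0.0000[hold]; j=6 S=250.0939 intr=0.0000 cont=0.0000 V=0.0000[hold]  S*(6)=59.8289
k=5: j=0 S=51.8551 intr=39.6349 cont=38.5746 V=39.6349[EX]; j=1 S=69.0288 intr=22.4612 cont=22.4158 V=22.4612[EX]; j=2 S=91.8901 intr=0.0000 cont=8.2036 V=8.2036[hold]; j=3 S=122.3227 intr=0.0000 cont=1.3862 V=1.3862[hold]; j=4 S=162.8341 intr=0.0000 cont=0.0000 V=0.0000[hold]; j=5 S=216.7623 intr=0.0000 cont=0.0000 V=0.0000[hold]  S*(5)=69.0288
k=4: j=0 S=59.8289 intr=31.6611 cont=30.6008 V=31.6611[EX]; j=1 S=79.6433 intr=11.8467 cont=15.0822 V=15.0822[hold]; j=2 S=106.0200 intr=0.0000 cont=4.7047 V=4.7047[hold]; j=3 S=141.1322 intr=0.0000 cont=0.6780 V=0.6780[hold]; j=4 S=187.8731 intr=0.0000 cont=0.0000 V=0.0000[hold]  S*(4)=59.8289
k=3: j=0 S=69.0288 intr=22.4612 cont=23.0164 V=23.0164[hold]; j=1 S=91.8901 intr=0.0000 cont=9.7260 V=9.7260[hold]; j=2 S=122.3227 intr=0.0000 cont=2.6397 V=2.6397[hold]; j=3 S=162.8341 intr=0.0000 cont=0.3316 V=0.3316[hold]  S*(3)=-
k=2: j=0 S=79.6433 intr=11.8467 cont=16.1138 V=16.1138[hold]; j=1 S=106.0200 intr=0.0000 cont=6.0751 V=6.0751[hold]; j=2 S=141.1322 intr=0.0000 cont=1.4567 V=1.4567[hold]  S*(2)=-
k=1: j=0 S=91.8901 intr=0.0000 cont=10.9148 V=10.9148[hold]; j=1 S=122.3227 intr=0.0000 cont=3.6987 V=3.6987[hold]  S*(1)=-
k=0: j=0 S=106.0200 intr=0.0000 cont=7.1854 V=7.1854[hold]  S*(0)=-

price = 7.1854
boundary = - - - - 59.8289 69.0288 59.8289 69.0288 79.6433
tree:
7.1854
10.9148 3.6987
16.1138 6.0751 1.4567
23.0164 9.7260 2.6397 0.3316
31.6611 15.0822 4.7047 0.6780 0.0000
39.6349 22.4612 8.2036 1.3862 0.0000 0.0000
46.5459 31.6611 13.8793 2.8341 0.0000 0.0000 0.0000
52.5359 39.6349 22.4612 5.7944 0.0000 0.0000 0.0000 0.0000
57.7275 46.5459 31.6611 11.8467 0.0000 0.0000 0.0000 0.0000 0.0000
62.2273 52.5359 39.6349 22.4612 0.0000 0.0000 0.0000 0.0000 0.0000 0.0000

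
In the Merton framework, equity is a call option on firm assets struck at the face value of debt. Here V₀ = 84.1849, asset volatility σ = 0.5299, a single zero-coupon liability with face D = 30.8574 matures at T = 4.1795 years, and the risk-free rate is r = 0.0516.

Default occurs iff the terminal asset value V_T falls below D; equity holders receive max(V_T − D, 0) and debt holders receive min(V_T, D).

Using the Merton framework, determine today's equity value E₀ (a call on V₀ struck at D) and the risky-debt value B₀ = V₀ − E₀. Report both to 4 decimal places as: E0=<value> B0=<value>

With assets at 84.1849 and a single debt payment of 30.8574 at 4.1795 years:
d₁ = [ln(V₀/D) + (r + σ²/2)T] / (σ√T)
   = [ln(84.1849/30.8574) + (0.0516 + 0.5·0.5299²)·4.1795] / (0.5299·√4.1795)
   = [1.003639 + 0.802451] / 1.083318 = 1.667184
d₂ = d₁ − σ√T = 1.667184 − 1.083318 = 0.583865
N(d₁) = 0.952261,  N(d₂) = 0.720345,  e^(−rT) = 0.806008
E₀ = V₀·N(d₁) − D·e^(−rT)·N(d₂)
   = 84.1849·0.952261 − 30.8574·0.806008·0.720345 = 62.250099
B₀ = V₀ − E₀ = 84.1849 − 62.250099 = 21.934801

E0=62.2501 B0=21.9348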